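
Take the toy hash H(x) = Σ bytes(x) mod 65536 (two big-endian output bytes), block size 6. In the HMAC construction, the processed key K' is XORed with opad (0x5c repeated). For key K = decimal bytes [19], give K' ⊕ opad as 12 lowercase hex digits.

4f5c5c5c5c5c

Key decimal bytes [19] = 13 is 1 byte ≤ B = 6; zero-pad to 6 bytes: K' = 13 00 00 00 00 00.
XOR each byte with 0x5c: 13⊕5c=4f, 00⊕5c=5c, 00⊕5c=5c, 00⊕5c=5c, 00⊕5c=5c, 00⊕5c=5c.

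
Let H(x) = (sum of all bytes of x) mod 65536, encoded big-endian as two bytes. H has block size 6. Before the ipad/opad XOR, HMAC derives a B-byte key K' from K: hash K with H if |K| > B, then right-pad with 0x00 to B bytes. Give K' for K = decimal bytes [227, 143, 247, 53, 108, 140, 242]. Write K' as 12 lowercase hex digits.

|K| = 7 > B = 6, so first hash the key.
H(K): sum = 227+143+247+53+108+140+242 = 1160 → 04 88.
Zero-pad H(K) = 04 88 to 6 bytes: K' = 04 88 00 00 00 00.

048800000000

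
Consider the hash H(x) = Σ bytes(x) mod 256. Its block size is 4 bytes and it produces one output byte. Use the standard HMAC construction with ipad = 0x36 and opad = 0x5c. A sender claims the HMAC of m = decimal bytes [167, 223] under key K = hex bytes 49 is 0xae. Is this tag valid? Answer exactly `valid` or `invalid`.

invalid

Key hex bytes 49 is 1 byte ≤ B = 4; zero-pad to 4 bytes: K' = 49 00 00 00.
K' ⊕ ipad = 7f 36 36 36; K' ⊕ opad = 15 5c 5c 5c.
Inner hash: sum = 127+54+54+54+167+223 = 679; mod 256 = 167 → a7.
Outer hash (recomputed tag): sum = 21+92+92+92+167 = 464; mod 256 = 208 → d0.
Recomputed tag = d0; claimed = ae → mismatch.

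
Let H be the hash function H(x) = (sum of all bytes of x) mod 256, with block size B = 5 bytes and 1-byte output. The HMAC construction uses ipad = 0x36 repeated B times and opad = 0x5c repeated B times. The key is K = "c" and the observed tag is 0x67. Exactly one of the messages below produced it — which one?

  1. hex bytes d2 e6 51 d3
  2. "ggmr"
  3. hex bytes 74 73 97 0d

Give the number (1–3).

3

Key "c" = 63 is 1 byte ≤ B = 5; zero-pad to 5 bytes: K' = 63 00 00 00 00.
K' ⊕ ipad = 55 36 36 36 36; K' ⊕ opad = 3f 5c 5c 5c 5c.
m1: inner = H(55 36 36 36 36 d2 e6 51 d3) = 09; tag = H(3f 5c 5c 5c 5c 09) = b8
m2: inner = H(55 36 36 36 36 67 67 6d 72) = da; tag = H(3f 5c 5c 5c 5c da) = 89
m3: inner = H(55 36 36 36 36 74 73 97 0d) = b8; tag = H(3f 5c 5c 5c 5c b8) = 67 ← matches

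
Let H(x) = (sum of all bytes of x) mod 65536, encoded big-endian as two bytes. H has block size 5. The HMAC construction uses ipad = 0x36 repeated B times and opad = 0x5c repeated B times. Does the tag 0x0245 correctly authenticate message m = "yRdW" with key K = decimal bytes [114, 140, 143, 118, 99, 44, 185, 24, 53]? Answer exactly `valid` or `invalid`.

Key decimal bytes [114, 140, 143, 118, 99, 44, 185, 24, 53] = 72 8c 8f 76 63 2c b9 18 35 is 9 bytes > B = 5, so hash it first: H(key) = 03 98, then zero-pad to 5 bytes: K' = 03 98 00 00 00.
K' ⊕ ipad = 35 ae 36 36 36; K' ⊕ opad = 5f c4 5c 5c 5c.
Inner hash: sum = 53+174+54+54+54+121+82+100+87 = 779 → 03 0b.
Outer hash (recomputed tag): sum = 95+196+92+92+92+3+11 = 581 → 02 45.
Recomputed tag = 0245; claimed = 0245 → match.

valid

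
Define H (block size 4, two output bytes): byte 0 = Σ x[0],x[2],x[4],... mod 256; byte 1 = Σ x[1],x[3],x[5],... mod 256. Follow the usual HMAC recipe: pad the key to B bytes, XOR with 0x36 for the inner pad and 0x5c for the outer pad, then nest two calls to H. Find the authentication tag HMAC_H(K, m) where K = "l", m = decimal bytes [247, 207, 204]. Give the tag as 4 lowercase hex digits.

Key "l" = 6c is 1 byte ≤ B = 4; zero-pad to 4 bytes: K' = 6c 00 00 00.
K' ⊕ ipad = 5a 36 36 36.  K' ⊕ opad = 30 5c 5c 5c.
Inner input = (K'⊕ipad) ∥ m = 5a 36 36 36 ∥ f7 cf cc.
Inner hash: even-index sum = 595 mod 256 = 83; odd-index sum = 315 mod 256 = 59 → 53 3b.
Outer input = (K'⊕opad) ∥ inner = 30 5c 5c 5c ∥ 53 3b.
Outer hash (tag): even-index sum = 223 mod 256 = 223; odd-index sum = 243 mod 256 = 243 → df f3.

dff3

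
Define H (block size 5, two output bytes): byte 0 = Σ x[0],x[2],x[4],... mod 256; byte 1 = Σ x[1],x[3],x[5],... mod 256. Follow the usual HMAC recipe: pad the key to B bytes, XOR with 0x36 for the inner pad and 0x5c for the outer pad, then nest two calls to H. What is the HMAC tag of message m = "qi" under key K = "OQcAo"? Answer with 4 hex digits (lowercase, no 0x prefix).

d4ba

Key "OQcAo" = 4f 51 63 41 6f is exactly B = 5 bytes: K' = 4f 51 63 41 6f.
K' ⊕ ipad = 79 67 55 77 59.  K' ⊕ opad = 13 0d 3f 1d 33.
Inner input = (K'⊕ipad) ∥ m = 79 67 55 77 59 ∥ 71 69.
Inner hash: even-index sum = 400 mod 256 = 144; odd-index sum = 335 mod 256 = 79 → 90 4f.
Outer input = (K'⊕opad) ∥ inner = 13 0d 3f 1d 33 ∥ 90 4f.
Outer hash (tag): even-index sum = 212 mod 256 = 212; odd-index sum = 186 mod 256 = 186 → d4 ba.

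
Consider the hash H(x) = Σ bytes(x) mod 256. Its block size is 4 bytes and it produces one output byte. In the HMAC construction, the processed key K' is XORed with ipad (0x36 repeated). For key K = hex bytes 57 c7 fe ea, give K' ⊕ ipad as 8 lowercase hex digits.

61f1c8dc

Key hex bytes 57 c7 fe ea is exactly B = 4 bytes: K' = 57 c7 fe ea.
XOR each byte with 0x36: 57⊕36=61, c7⊕36=f1, fe⊕36=c8, ea⊕36=dc.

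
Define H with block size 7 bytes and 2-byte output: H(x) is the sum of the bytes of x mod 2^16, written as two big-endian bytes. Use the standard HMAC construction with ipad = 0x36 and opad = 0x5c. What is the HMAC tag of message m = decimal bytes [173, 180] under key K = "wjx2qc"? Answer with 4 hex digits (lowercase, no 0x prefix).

Key "wjx2qc" = 77 6a 78 32 71 63 is 6 bytes ≤ B = 7; zero-pad to 7 bytes: K' = 77 6a 78 32 71 63 00.
K' ⊕ ipad = 41 5c 4e 04 47 55 36.  K' ⊕ opad = 2b 36 24 6e 2d 3f 5c.
Inner input = (K'⊕ipad) ∥ m = 41 5c 4e 04 47 55 36 ∥ ad b4.
Inner hash: sum = 65+92+78+4+71+85+54+173+180 = 802 → 03 22.
Outer input = (K'⊕opad) ∥ inner = 2b 36 24 6e 2d 3f 5c ∥ 03 22.
Outer hash (tag): sum = 43+54+36+110+45+63+92+3+34 = 480 → 01 e0.

01e0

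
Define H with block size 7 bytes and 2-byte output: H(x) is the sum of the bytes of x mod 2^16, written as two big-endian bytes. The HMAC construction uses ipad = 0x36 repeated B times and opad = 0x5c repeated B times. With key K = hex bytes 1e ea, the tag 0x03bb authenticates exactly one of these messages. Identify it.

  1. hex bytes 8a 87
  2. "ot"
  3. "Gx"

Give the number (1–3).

Key hex bytes 1e ea is 2 bytes ≤ B = 7; zero-pad to 7 bytes: K' = 1e ea 00 00 00 00 00.
K' ⊕ ipad = 28 dc 36 36 36 36 36; K' ⊕ opad = 42 b6 5c 5c 5c 5c 5c.
m1: inner = H(28 dc 36 36 36 36 36 8a 87) = 03 23; tag = H(42 b6 5c 5c 5c 5c 5c 03 23) = 02ea
m2: inner = H(28 dc 36 36 36 36 36 6f 74) = 02 f5; tag = H(42 b6 5c 5c 5c 5c 5c 02 f5) = 03bb ← matches
m3: inner = H(28 dc 36 36 36 36 36 47 78) = 02 d1; tag = H(42 b6 5c 5c 5c 5c 5c 02 d1) = 0397

2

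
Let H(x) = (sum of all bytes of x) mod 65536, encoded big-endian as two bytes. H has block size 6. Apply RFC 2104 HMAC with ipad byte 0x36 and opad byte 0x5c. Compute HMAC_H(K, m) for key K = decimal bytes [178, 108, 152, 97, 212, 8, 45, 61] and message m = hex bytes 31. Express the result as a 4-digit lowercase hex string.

027a

Key decimal bytes [178, 108, 152, 97, 212, 8, 45, 61] = b2 6c 98 61 d4 08 2d 3d is 8 bytes > B = 6, so hash it first: H(key) = 03 5d, then zero-pad to 6 bytes: K' = 03 5d 00 00 00 00.
K' ⊕ ipad = 35 6b 36 36 36 36.  K' ⊕ opad = 5f 01 5c 5c 5c 5c.
Inner input = (K'⊕ipad) ∥ m = 35 6b 36 36 36 36 ∥ 31.
Inner hash: sum = 53+107+54+54+54+54+49 = 425 → 01 a9.
Outer input = (K'⊕opad) ∥ inner = 5f 01 5c 5c 5c 5c ∥ 01 a9.
Outer hash (tag): sum = 95+1+92+92+92+92+1+169 = 634 → 02 7a.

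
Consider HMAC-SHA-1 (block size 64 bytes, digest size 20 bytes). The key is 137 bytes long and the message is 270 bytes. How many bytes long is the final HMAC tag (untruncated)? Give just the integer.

The tag is one SHA-1 digest: 20 bytes.

20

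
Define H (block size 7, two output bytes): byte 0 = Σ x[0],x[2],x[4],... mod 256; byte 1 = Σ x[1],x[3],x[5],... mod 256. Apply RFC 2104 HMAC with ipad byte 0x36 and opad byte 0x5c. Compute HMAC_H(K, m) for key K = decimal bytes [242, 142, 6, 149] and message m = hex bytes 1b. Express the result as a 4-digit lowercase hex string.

Key decimal bytes [242, 142, 6, 149] = f2 8e 06 95 is 4 bytes ≤ B = 7; zero-pad to 7 bytes: K' = f2 8e 06 95 00 00 00.
K' ⊕ ipad = c4 b8 30 a3 36 36 36.  K' ⊕ opad = ae d2 5a c9 5c 5c 5c.
Inner input = (K'⊕ipad) ∥ m = c4 b8 30 a3 36 36 36 ∥ 1b.
Inner hash: even-index sum = 352 mod 256 = 96; odd-index sum = 428 mod 256 = 172 → 60 ac.
Outer input = (K'⊕opad) ∥ inner = ae d2 5a c9 5c 5c 5c ∥ 60 ac.
Outer hash (tag): even-index sum = 620 mod 256 = 108; odd-index sum = 599 mod 256 = 87 → 6c 57.

6c57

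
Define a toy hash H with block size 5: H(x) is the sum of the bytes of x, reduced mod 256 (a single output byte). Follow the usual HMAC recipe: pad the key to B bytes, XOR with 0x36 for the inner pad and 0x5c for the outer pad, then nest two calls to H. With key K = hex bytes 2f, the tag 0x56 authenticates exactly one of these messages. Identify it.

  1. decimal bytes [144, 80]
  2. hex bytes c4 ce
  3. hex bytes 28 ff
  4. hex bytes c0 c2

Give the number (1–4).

4

Key hex bytes 2f is 1 byte ≤ B = 5; zero-pad to 5 bytes: K' = 2f 00 00 00 00.
K' ⊕ ipad = 19 36 36 36 36; K' ⊕ opad = 73 5c 5c 5c 5c.
m1: inner = H(19 36 36 36 36 90 50) = d1; tag = H(73 5c 5c 5c 5c d1) = b4
m2: inner = H(19 36 36 36 36 c4 ce) = 83; tag = H(73 5c 5c 5c 5c 83) = 66
m3: inner = H(19 36 36 36 36 28 ff) = 18; tag = H(73 5c 5c 5c 5c 18) = fb
m4: inner = H(19 36 36 36 36 c0 c2) = 73; tag = H(73 5c 5c 5c 5c 73) = 56 ← matches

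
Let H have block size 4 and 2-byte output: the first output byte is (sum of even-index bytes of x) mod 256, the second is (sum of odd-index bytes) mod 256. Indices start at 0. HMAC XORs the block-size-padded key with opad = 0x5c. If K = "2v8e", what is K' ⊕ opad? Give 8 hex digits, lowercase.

Key "2v8e" = 32 76 38 65 is exactly B = 4 bytes: K' = 32 76 38 65.
XOR each byte with 0x5c: 32⊕5c=6e, 76⊕5c=2a, 38⊕5c=64, 65⊕5c=39.

6e2a6439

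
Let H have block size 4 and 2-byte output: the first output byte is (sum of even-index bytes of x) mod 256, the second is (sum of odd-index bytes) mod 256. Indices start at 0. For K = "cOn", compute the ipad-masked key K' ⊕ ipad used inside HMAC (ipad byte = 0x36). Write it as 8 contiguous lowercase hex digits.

55795836

Key "cOn" = 63 4f 6e is 3 bytes ≤ B = 4; zero-pad to 4 bytes: K' = 63 4f 6e 00.
XOR each byte with 0x36: 63⊕36=55, 4f⊕36=79, 6e⊕36=58, 00⊕36=36.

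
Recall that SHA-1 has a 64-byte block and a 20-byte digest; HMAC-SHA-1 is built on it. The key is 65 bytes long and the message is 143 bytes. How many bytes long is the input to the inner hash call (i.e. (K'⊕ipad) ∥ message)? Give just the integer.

207

Key is 65 > 64 bytes, so it is hashed to 20 bytes then zero-padded to 64: |K'| = 64.
Inner input = (K'⊕ipad) ∥ m → 64 + 143 = 207 bytes.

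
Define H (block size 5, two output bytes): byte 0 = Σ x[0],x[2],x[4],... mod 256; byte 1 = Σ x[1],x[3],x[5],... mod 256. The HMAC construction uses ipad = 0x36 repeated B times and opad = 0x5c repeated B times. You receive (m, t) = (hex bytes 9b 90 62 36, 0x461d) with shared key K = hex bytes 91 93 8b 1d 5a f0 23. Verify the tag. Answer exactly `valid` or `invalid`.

Key hex bytes 91 93 8b 1d 5a f0 23 is 7 bytes > B = 5, so hash it first: H(key) = 99 a0, then zero-pad to 5 bytes: K' = 99 a0 00 00 00.
K' ⊕ ipad = af 96 36 36 36; K' ⊕ opad = c5 fc 5c 5c 5c.
Inner hash: even-index sum = 481 mod 256 = 225; odd-index sum = 457 mod 256 = 201 → e1 c9.
Outer hash (recomputed tag): even-index sum = 582 mod 256 = 70; odd-index sum = 569 mod 256 = 57 → 46 39.
Recomputed tag = 4639; claimed = 461d → mismatch.

invalid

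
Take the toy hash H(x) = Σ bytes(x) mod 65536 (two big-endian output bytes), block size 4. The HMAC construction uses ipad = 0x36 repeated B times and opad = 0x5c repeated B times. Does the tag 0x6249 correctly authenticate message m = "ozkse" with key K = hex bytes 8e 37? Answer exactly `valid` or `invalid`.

invalid

Key hex bytes 8e 37 is 2 bytes ≤ B = 4; zero-pad to 4 bytes: K' = 8e 37 00 00.
K' ⊕ ipad = b8 01 36 36; K' ⊕ opad = d2 6b 5c 5c.
Inner hash: sum = 184+1+54+54+111+122+107+115+101 = 849 → 03 51.
Outer hash (recomputed tag): sum = 210+107+92+92+3+81 = 585 → 02 49.
Recomputed tag = 0249; claimed = 6249 → mismatch.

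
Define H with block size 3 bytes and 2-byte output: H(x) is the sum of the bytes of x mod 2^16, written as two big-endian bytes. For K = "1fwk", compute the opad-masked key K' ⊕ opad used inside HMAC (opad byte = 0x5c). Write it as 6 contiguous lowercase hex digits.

5d255c

Key "1fwk" = 31 66 77 6b is 4 bytes > B = 3, so hash it first: H(key) = 01 79, then zero-pad to 3 bytes: K' = 01 79 00.
XOR each byte with 0x5c: 01⊕5c=5d, 79⊕5c=25, 00⊕5c=5c.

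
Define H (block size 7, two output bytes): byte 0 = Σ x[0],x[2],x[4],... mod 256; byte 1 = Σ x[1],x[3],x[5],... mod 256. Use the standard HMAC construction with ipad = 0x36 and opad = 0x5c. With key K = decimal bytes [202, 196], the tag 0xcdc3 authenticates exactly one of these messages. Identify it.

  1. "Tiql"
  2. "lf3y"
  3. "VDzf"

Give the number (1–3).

Key decimal bytes [202, 196] = ca c4 is 2 bytes ≤ B = 7; zero-pad to 7 bytes: K' = ca c4 00 00 00 00 00.
K' ⊕ ipad = fc f2 36 36 36 36 36; K' ⊕ opad = 96 98 5c 5c 5c 5c 5c.
m1: inner = H(fc f2 36 36 36 36 36 54 69 71 6c) = 73 23; tag = H(96 98 5c 5c 5c 5c 5c 73 23) = cdc3 ← matches
m2: inner = H(fc f2 36 36 36 36 36 6c 66 33 79) = 7d fd; tag = H(96 98 5c 5c 5c 5c 5c 7d fd) = a7cd
m3: inner = H(fc f2 36 36 36 36 36 56 44 7a 66) = 48 2e; tag = H(96 98 5c 5c 5c 5c 5c 48 2e) = d898

1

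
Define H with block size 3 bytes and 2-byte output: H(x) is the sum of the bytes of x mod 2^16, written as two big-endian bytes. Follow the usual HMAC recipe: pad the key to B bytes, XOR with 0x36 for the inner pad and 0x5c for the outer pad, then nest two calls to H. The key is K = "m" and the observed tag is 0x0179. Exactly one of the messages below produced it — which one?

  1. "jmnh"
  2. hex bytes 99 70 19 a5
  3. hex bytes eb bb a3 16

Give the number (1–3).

2

Key "m" = 6d is 1 byte ≤ B = 3; zero-pad to 3 bytes: K' = 6d 00 00.
K' ⊕ ipad = 5b 36 36; K' ⊕ opad = 31 5c 5c.
m1: inner = H(5b 36 36 6a 6d 6e 68) = 02 74; tag = H(31 5c 5c 02 74) = 015f
m2: inner = H(5b 36 36 99 70 19 a5) = 02 8e; tag = H(31 5c 5c 02 8e) = 0179 ← matches
m3: inner = H(5b 36 36 eb bb a3 16) = 03 26; tag = H(31 5c 5c 03 26) = 0112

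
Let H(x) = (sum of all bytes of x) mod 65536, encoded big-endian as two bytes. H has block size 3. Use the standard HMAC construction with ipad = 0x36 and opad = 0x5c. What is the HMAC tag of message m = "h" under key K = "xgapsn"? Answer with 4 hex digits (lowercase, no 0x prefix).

Key "xgapsn" = 78 67 61 70 73 6e is 6 bytes > B = 3, so hash it first: H(key) = 02 91, then zero-pad to 3 bytes: K' = 02 91 00.
K' ⊕ ipad = 34 a7 36.  K' ⊕ opad = 5e cd 5c.
Inner input = (K'⊕ipad) ∥ m = 34 a7 36 ∥ 68.
Inner hash: sum = 52+167+54+104 = 377 → 01 79.
Outer input = (K'⊕opad) ∥ inner = 5e cd 5c ∥ 01 79.
Outer hash (tag): sum = 94+205+92+1+121 = 513 → 02 01.

0201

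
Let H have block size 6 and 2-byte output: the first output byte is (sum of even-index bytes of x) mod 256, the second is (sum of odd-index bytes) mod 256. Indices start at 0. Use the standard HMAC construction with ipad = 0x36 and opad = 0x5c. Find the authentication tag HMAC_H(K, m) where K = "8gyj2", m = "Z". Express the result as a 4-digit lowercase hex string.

b2b0

Key "8gyj2" = 38 67 79 6a 32 is 5 bytes ≤ B = 6; zero-pad to 6 bytes: K' = 38 67 79 6a 32 00.
K' ⊕ ipad = 0e 51 4f 5c 04 36.  K' ⊕ opad = 64 3b 25 36 6e 5c.
Inner input = (K'⊕ipad) ∥ m = 0e 51 4f 5c 04 36 ∥ 5a.
Inner hash: even-index sum = 187 mod 256 = 187; odd-index sum = 227 mod 256 = 227 → bb e3.
Outer input = (K'⊕opad) ∥ inner = 64 3b 25 36 6e 5c ∥ bb e3.
Outer hash (tag): even-index sum = 434 mod 256 = 178; odd-index sum = 432 mod 256 = 176 → b2 b0.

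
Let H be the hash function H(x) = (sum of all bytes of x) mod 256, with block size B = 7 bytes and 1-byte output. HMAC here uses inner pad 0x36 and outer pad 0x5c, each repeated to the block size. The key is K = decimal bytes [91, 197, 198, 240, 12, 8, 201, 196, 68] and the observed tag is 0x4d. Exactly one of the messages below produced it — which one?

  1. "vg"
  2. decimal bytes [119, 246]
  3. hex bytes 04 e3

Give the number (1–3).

Key decimal bytes [91, 197, 198, 240, 12, 8, 201, 196, 68] = 5b c5 c6 f0 0c 08 c9 c4 44 is 9 bytes > B = 7, so hash it first: H(key) = bb, then zero-pad to 7 bytes: K' = bb 00 00 00 00 00 00.
K' ⊕ ipad = 8d 36 36 36 36 36 36; K' ⊕ opad = e7 5c 5c 5c 5c 5c 5c.
m1: inner = H(8d 36 36 36 36 36 36 76 67) = ae; tag = H(e7 5c 5c 5c 5c 5c 5c ae) = bd
m2: inner = H(8d 36 36 36 36 36 36 77 f6) = 3e; tag = H(e7 5c 5c 5c 5c 5c 5c 3e) = 4d ← matches
m3: inner = H(8d 36 36 36 36 36 36 04 e3) = b8; tag = H(e7 5c 5c 5c 5c 5c 5c b8) = c7

2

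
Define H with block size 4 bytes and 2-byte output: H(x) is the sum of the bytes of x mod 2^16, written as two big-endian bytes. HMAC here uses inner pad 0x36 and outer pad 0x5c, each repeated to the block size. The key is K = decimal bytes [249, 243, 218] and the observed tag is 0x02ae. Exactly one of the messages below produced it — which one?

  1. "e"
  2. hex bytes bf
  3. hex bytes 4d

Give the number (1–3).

Key decimal bytes [249, 243, 218] = f9 f3 da is 3 bytes ≤ B = 4; zero-pad to 4 bytes: K' = f9 f3 da 00.
K' ⊕ ipad = cf c5 ec 36; K' ⊕ opad = a5 af 86 5c.
m1: inner = H(cf c5 ec 36 65) = 03 1b; tag = H(a5 af 86 5c 03 1b) = 0254
m2: inner = H(cf c5 ec 36 bf) = 03 75; tag = H(a5 af 86 5c 03 75) = 02ae ← matches
m3: inner = H(cf c5 ec 36 4d) = 03 03; tag = H(a5 af 86 5c 03 03) = 023c

2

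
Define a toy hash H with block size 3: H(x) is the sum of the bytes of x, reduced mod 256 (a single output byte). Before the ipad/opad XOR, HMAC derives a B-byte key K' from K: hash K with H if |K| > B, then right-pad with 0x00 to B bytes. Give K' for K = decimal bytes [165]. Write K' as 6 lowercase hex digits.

Key decimal bytes [165] = a5 is 1 byte ≤ B = 3; zero-pad to 3 bytes: K' = a5 00 00.

a50000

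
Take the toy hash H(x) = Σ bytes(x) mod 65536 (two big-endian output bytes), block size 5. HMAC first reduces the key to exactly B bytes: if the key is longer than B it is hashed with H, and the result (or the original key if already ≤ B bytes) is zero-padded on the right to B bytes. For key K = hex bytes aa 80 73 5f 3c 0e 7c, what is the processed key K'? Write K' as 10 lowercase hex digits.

|K| = 7 > B = 5, so first hash the key.
H(K): sum = 170+128+115+95+60+14+124 = 706 → 02 c2.
Zero-pad H(K) = 02 c2 to 5 bytes: K' = 02 c2 00 00 00.

02c2000000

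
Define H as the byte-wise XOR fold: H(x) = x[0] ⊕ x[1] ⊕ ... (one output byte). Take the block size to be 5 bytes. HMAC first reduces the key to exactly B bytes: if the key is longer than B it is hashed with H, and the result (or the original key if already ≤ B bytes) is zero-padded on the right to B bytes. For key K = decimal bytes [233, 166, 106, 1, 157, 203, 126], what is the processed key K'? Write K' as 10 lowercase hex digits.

0c00000000

|K| = 7 > B = 5, so first hash the key.
H(K): XOR e9⊕a6⊕6a⊕01⊕9d⊕cb⊕7e = 0c.
Zero-pad H(K) = 0c to 5 bytes: K' = 0c 00 00 00 00.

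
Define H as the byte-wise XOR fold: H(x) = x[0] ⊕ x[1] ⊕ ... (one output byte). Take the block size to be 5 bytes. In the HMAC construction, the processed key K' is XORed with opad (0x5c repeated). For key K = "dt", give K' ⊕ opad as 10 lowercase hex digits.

Key "dt" = 64 74 is 2 bytes ≤ B = 5; zero-pad to 5 bytes: K' = 64 74 00 00 00.
XOR each byte with 0x5c: 64⊕5c=38, 74⊕5c=28, 00⊕5c=5c, 00⊕5c=5c, 00⊕5c=5c.

38285c5c5c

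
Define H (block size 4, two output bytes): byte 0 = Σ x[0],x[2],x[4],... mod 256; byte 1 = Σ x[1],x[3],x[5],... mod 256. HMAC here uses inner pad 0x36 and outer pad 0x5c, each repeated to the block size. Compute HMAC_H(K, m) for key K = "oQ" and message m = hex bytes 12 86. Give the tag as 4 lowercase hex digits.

308c

Key "oQ" = 6f 51 is 2 bytes ≤ B = 4; zero-pad to 4 bytes: K' = 6f 51 00 00.
K' ⊕ ipad = 59 67 36 36.  K' ⊕ opad = 33 0d 5c 5c.
Inner input = (K'⊕ipad) ∥ m = 59 67 36 36 ∥ 12 86.
Inner hash: even-index sum = 161 mod 256 = 161; odd-index sum = 291 mod 256 = 35 → a1 23.
Outer input = (K'⊕opad) ∥ inner = 33 0d 5c 5c ∥ a1 23.
Outer hash (tag): even-index sum = 304 mod 256 = 48; odd-index sum = 140 mod 256 = 140 → 30 8c.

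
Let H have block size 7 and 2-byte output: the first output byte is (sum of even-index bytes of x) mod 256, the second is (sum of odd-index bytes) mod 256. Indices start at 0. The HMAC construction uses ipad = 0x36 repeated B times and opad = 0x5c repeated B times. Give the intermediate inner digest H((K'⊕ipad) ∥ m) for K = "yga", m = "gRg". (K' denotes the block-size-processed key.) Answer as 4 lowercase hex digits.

648b

Key "yga" = 79 67 61 is 3 bytes ≤ B = 7; zero-pad to 7 bytes: K' = 79 67 61 00 00 00 00.
K' ⊕ ipad = 4f 51 57 36 36 36 36.
Inner input = 4f 51 57 36 36 36 36 ∥ 67 52 67.
Inner hash: even-index sum = 356 mod 256 = 100; odd-index sum = 395 mod 256 = 139 → 64 8b.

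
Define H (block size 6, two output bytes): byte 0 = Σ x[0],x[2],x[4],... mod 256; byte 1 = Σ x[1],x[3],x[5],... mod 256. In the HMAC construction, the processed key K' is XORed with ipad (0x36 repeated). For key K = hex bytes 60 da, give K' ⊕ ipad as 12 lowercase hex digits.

Key hex bytes 60 da is 2 bytes ≤ B = 6; zero-pad to 6 bytes: K' = 60 da 00 00 00 00.
XOR each byte with 0x36: 60⊕36=56, da⊕36=ec, 00⊕36=36, 00⊕36=36, 00⊕36=36, 00⊕36=36.

56ec36363636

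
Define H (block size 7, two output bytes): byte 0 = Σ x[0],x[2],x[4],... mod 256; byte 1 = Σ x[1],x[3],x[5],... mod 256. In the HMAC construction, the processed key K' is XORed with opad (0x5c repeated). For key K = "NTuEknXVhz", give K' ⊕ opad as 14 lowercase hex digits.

Key "NTuEknXVhz" = 4e 54 75 45 6b 6e 58 56 68 7a is 10 bytes > B = 7, so hash it first: H(key) = ee d7, then zero-pad to 7 bytes: K' = ee d7 00 00 00 00 00.
XOR each byte with 0x5c: ee⊕5c=b2, d7⊕5c=8b, 00⊕5c=5c, 00⊕5c=5c, 00⊕5c=5c, 00⊕5c=5c, 00⊕5c=5c.

b28b5c5c5c5c5c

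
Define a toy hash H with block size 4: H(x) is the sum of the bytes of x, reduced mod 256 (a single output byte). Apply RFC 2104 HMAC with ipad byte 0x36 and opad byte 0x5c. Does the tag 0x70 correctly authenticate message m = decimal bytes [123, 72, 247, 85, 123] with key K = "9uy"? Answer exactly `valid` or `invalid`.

Key "9uy" = 39 75 79 is 3 bytes ≤ B = 4; zero-pad to 4 bytes: K' = 39 75 79 00.
K' ⊕ ipad = 0f 43 4f 36; K' ⊕ opad = 65 29 25 5c.
Inner hash: sum = 15+67+79+54+123+72+247+85+123 = 865; mod 256 = 97 → 61.
Outer hash (recomputed tag): sum = 101+41+37+92+97 = 368; mod 256 = 112 → 70.
Recomputed tag = 70; claimed = 70 → match.

valid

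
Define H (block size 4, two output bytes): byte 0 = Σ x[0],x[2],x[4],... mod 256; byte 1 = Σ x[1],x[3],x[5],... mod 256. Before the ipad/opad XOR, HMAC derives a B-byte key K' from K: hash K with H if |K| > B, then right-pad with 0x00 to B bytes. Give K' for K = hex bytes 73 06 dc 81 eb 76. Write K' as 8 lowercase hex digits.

|K| = 6 > B = 4, so first hash the key.
H(K): even-index sum = 570 mod 256 = 58; odd-index sum = 253 mod 256 = 253 → 3a fd.
Zero-pad H(K) = 3a fd to 4 bytes: K' = 3a fd 00 00.

3afd0000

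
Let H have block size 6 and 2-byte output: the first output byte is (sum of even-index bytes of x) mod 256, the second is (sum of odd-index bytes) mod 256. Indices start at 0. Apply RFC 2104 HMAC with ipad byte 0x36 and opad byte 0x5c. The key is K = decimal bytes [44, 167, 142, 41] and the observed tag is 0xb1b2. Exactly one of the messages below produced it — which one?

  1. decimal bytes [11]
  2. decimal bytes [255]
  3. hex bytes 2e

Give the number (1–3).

1

Key decimal bytes [44, 167, 142, 41] = 2c a7 8e 29 is 4 bytes ≤ B = 6; zero-pad to 6 bytes: K' = 2c a7 8e 29 00 00.
K' ⊕ ipad = 1a 91 b8 1f 36 36; K' ⊕ opad = 70 fb d2 75 5c 5c.
m1: inner = H(1a 91 b8 1f 36 36 0b) = 13 e6; tag = H(70 fb d2 75 5c 5c 13 e6) = b1b2 ← matches
m2: inner = H(1a 91 b8 1f 36 36 ff) = 07 e6; tag = H(70 fb d2 75 5c 5c 07 e6) = a5b2
m3: inner = H(1a 91 b8 1f 36 36 2e) = 36 e6; tag = H(70 fb d2 75 5c 5c 36 e6) = d4b2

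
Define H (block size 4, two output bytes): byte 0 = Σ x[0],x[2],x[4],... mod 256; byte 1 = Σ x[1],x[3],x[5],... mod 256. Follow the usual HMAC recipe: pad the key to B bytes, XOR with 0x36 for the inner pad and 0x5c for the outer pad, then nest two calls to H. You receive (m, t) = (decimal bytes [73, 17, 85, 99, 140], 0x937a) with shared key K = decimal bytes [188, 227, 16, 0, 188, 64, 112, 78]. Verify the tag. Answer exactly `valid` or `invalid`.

invalid

Key decimal bytes [188, 227, 16, 0, 188, 64, 112, 78] = bc e3 10 00 bc 40 70 4e is 8 bytes > B = 4, so hash it first: H(key) = f8 71, then zero-pad to 4 bytes: K' = f8 71 00 00.
K' ⊕ ipad = ce 47 36 36; K' ⊕ opad = a4 2d 5c 5c.
Inner hash: even-index sum = 558 mod 256 = 46; odd-index sum = 241 mod 256 = 241 → 2e f1.
Outer hash (recomputed tag): even-index sum = 302 mod 256 = 46; odd-index sum = 378 mod 256 = 122 → 2e 7a.
Recomputed tag = 2e7a; claimed = 937a → mismatch.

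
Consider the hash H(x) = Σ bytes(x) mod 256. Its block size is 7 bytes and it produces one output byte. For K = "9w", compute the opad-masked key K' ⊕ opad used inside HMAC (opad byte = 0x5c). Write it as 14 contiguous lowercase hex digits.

652b5c5c5c5c5c

Key "9w" = 39 77 is 2 bytes ≤ B = 7; zero-pad to 7 bytes: K' = 39 77 00 00 00 00 00.
XOR each byte with 0x5c: 39⊕5c=65, 77⊕5c=2b, 00⊕5c=5c, 00⊕5c=5c, 00⊕5c=5c, 00⊕5c=5c, 00⊕5c=5c.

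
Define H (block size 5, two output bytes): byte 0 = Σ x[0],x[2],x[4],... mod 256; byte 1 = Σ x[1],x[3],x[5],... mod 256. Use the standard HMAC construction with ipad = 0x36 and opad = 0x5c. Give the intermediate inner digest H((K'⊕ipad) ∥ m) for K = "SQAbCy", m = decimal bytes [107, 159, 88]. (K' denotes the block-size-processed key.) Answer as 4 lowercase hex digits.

ec13

Key "SQAbCy" = 53 51 41 62 43 79 is 6 bytes > B = 5, so hash it first: H(key) = d7 2c, then zero-pad to 5 bytes: K' = d7 2c 00 00 00.
K' ⊕ ipad = e1 1a 36 36 36.
Inner input = e1 1a 36 36 36 ∥ 6b 9f 58.
Inner hash: even-index sum = 492 mod 256 = 236; odd-index sum = 275 mod 256 = 19 → ec 13.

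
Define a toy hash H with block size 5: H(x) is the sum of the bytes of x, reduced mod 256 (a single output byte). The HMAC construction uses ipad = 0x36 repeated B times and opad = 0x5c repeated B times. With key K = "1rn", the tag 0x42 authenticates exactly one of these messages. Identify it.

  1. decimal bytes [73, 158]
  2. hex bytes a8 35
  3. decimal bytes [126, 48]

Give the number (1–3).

3

Key "1rn" = 31 72 6e is 3 bytes ≤ B = 5; zero-pad to 5 bytes: K' = 31 72 6e 00 00.
K' ⊕ ipad = 07 44 58 36 36; K' ⊕ opad = 6d 2e 32 5c 5c.
m1: inner = H(07 44 58 36 36 49 9e) = f6; tag = H(6d 2e 32 5c 5c f6) = 7b
m2: inner = H(07 44 58 36 36 a8 35) = ec; tag = H(6d 2e 32 5c 5c ec) = 71
m3: inner = H(07 44 58 36 36 7e 30) = bd; tag = H(6d 2e 32 5c 5c bd) = 42 ← matches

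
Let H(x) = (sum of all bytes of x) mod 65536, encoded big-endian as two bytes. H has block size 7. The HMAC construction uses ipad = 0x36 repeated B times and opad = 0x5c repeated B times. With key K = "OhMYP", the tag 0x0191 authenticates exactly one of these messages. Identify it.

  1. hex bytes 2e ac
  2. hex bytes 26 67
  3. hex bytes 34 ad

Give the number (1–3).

1

Key "OhMYP" = 4f 68 4d 59 50 is 5 bytes ≤ B = 7; zero-pad to 7 bytes: K' = 4f 68 4d 59 50 00 00.
K' ⊕ ipad = 79 5e 7b 6f 66 36 36; K' ⊕ opad = 13 34 11 05 0c 5c 5c.
m1: inner = H(79 5e 7b 6f 66 36 36 2e ac) = 03 6d; tag = H(13 34 11 05 0c 5c 5c 03 6d) = 0191 ← matches
m2: inner = H(79 5e 7b 6f 66 36 36 26 67) = 03 20; tag = H(13 34 11 05 0c 5c 5c 03 20) = 0144
m3: inner = H(79 5e 7b 6f 66 36 36 34 ad) = 03 74; tag = H(13 34 11 05 0c 5c 5c 03 74) = 0198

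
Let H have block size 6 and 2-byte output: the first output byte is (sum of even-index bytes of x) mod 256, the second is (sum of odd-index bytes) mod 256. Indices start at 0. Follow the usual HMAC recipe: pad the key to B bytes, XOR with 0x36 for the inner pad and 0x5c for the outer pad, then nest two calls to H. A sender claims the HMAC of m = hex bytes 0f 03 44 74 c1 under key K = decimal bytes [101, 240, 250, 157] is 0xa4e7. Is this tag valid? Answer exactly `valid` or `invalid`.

valid

Key decimal bytes [101, 240, 250, 157] = 65 f0 fa 9d is 4 bytes ≤ B = 6; zero-pad to 6 bytes: K' = 65 f0 fa 9d 00 00.
K' ⊕ ipad = 53 c6 cc ab 36 36; K' ⊕ opad = 39 ac a6 c1 5c 5c.
Inner hash: even-index sum = 617 mod 256 = 105; odd-index sum = 542 mod 256 = 30 → 69 1e.
Outer hash (recomputed tag): even-index sum = 420 mod 256 = 164; odd-index sum = 487 mod 256 = 231 → a4 e7.
Recomputed tag = a4e7; claimed = a4e7 → match.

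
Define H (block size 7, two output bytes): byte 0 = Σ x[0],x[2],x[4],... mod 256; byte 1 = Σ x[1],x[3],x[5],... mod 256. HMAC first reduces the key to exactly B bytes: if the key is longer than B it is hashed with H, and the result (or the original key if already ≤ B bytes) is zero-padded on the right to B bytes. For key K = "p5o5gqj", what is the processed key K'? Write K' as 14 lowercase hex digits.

Key "p5o5gqj" = 70 35 6f 35 67 71 6a is exactly B = 7 bytes: K' = 70 35 6f 35 67 71 6a.

70356f3567716a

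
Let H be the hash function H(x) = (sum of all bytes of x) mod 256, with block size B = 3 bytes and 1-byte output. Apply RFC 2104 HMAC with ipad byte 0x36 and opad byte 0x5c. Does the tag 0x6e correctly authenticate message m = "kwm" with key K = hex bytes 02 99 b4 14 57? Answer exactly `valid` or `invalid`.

Key hex bytes 02 99 b4 14 57 is 5 bytes > B = 3, so hash it first: H(key) = ba, then zero-pad to 3 bytes: K' = ba 00 00.
K' ⊕ ipad = 8c 36 36; K' ⊕ opad = e6 5c 5c.
Inner hash: sum = 140+54+54+107+119+109 = 583; mod 256 = 71 → 47.
Outer hash (recomputed tag): sum = 230+92+92+71 = 485; mod 256 = 229 → e5.
Recomputed tag = e5; claimed = 6e → mismatch.

invalid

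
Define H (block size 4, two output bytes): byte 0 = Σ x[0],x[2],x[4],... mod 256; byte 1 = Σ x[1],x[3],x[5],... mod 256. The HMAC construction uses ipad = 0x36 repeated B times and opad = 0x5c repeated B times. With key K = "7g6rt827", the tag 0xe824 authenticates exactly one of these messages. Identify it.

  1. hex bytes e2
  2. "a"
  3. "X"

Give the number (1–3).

Key "7g6rt827" = 37 67 36 72 74 38 32 37 is 8 bytes > B = 4, so hash it first: H(key) = 13 48, then zero-pad to 4 bytes: K' = 13 48 00 00.
K' ⊕ ipad = 25 7e 36 36; K' ⊕ opad = 4f 14 5c 5c.
m1: inner = H(25 7e 36 36 e2) = 3d b4; tag = H(4f 14 5c 5c 3d b4) = e824 ← matches
m2: inner = H(25 7e 36 36 61) = bc b4; tag = H(4f 14 5c 5c bc b4) = 6724
m3: inner = H(25 7e 36 36 58) = b3 b4; tag = H(4f 14 5c 5c b3 b4) = 5e24

1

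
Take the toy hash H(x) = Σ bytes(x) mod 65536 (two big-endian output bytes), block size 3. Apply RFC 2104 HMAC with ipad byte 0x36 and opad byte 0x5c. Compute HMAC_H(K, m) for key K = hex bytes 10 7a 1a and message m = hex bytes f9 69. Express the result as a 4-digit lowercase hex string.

00ba

Key hex bytes 10 7a 1a is exactly B = 3 bytes: K' = 10 7a 1a.
K' ⊕ ipad = 26 4c 2c.  K' ⊕ opad = 4c 26 46.
Inner input = (K'⊕ipad) ∥ m = 26 4c 2c ∥ f9 69.
Inner hash: sum = 38+76+44+249+105 = 512 → 02 00.
Outer input = (K'⊕opad) ∥ inner = 4c 26 46 ∥ 02 00.
Outer hash (tag): sum = 76+38+70+2+0 = 186 → 00 ba.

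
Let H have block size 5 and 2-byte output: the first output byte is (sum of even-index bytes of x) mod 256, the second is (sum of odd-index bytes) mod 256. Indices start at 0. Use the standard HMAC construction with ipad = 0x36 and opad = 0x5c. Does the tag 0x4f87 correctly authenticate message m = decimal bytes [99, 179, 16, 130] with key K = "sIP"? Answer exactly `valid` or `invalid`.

invalid

Key "sIP" = 73 49 50 is 3 bytes ≤ B = 5; zero-pad to 5 bytes: K' = 73 49 50 00 00.
K' ⊕ ipad = 45 7f 66 36 36; K' ⊕ opad = 2f 15 0c 5c 5c.
Inner hash: even-index sum = 534 mod 256 = 22; odd-index sum = 296 mod 256 = 40 → 16 28.
Outer hash (recomputed tag): even-index sum = 191 mod 256 = 191; odd-index sum = 135 mod 256 = 135 → bf 87.
Recomputed tag = bf87; claimed = 4f87 → mismatch.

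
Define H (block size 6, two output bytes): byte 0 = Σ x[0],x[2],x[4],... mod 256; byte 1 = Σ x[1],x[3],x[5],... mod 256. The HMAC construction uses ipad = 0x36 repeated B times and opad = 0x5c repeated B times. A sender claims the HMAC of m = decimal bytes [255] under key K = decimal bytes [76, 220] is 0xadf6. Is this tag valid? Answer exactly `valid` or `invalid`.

Key decimal bytes [76, 220] = 4c dc is 2 bytes ≤ B = 6; zero-pad to 6 bytes: K' = 4c dc 00 00 00 00.
K' ⊕ ipad = 7a ea 36 36 36 36; K' ⊕ opad = 10 80 5c 5c 5c 5c.
Inner hash: even-index sum = 485 mod 256 = 229; odd-index sum = 342 mod 256 = 86 → e5 56.
Outer hash (recomputed tag): even-index sum = 429 mod 256 = 173; odd-index sum = 398 mod 256 = 142 → ad 8e.
Recomputed tag = ad8e; claimed = adf6 → mismatch.

invalid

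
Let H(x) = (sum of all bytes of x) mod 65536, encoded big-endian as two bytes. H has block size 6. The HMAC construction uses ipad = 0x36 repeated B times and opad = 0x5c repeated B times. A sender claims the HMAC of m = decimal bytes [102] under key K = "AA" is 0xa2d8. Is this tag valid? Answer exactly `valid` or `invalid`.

invalid

Key "AA" = 41 41 is 2 bytes ≤ B = 6; zero-pad to 6 bytes: K' = 41 41 00 00 00 00.
K' ⊕ ipad = 77 77 36 36 36 36; K' ⊕ opad = 1d 1d 5c 5c 5c 5c.
Inner hash: sum = 119+119+54+54+54+54+102 = 556 → 02 2c.
Outer hash (recomputed tag): sum = 29+29+92+92+92+92+2+44 = 472 → 01 d8.
Recomputed tag = 01d8; claimed = a2d8 → mismatch.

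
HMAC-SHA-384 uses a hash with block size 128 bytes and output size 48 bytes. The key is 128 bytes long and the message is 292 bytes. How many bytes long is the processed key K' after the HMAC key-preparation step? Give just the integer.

128

Key is 128 ≤ 128 bytes, zero-padded: |K'| = 128.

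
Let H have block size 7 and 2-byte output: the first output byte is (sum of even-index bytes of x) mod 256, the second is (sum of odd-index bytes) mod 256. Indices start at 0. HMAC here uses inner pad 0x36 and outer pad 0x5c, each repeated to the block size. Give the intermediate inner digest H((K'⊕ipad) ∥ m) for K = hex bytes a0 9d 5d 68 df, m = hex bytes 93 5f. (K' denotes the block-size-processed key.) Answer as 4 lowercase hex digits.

7fd2

Key hex bytes a0 9d 5d 68 df is 5 bytes ≤ B = 7; zero-pad to 7 bytes: K' = a0 9d 5d 68 df 00 00.
K' ⊕ ipad = 96 ab 6b 5e e9 36 36.
Inner input = 96 ab 6b 5e e9 36 36 ∥ 93 5f.
Inner hash: even-index sum = 639 mod 256 = 127; odd-index sum = 466 mod 256 = 210 → 7f d2.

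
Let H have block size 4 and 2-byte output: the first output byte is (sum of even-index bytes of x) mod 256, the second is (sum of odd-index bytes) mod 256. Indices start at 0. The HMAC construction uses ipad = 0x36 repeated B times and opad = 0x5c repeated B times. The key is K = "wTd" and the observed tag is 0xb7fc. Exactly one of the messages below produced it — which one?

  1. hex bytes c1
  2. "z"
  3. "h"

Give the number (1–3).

1

Key "wTd" = 77 54 64 is 3 bytes ≤ B = 4; zero-pad to 4 bytes: K' = 77 54 64 00.
K' ⊕ ipad = 41 62 52 36; K' ⊕ opad = 2b 08 38 5c.
m1: inner = H(41 62 52 36 c1) = 54 98; tag = H(2b 08 38 5c 54 98) = b7fc ← matches
m2: inner = H(41 62 52 36 7a) = 0d 98; tag = H(2b 08 38 5c 0d 98) = 70fc
m3: inner = H(41 62 52 36 68) = fb 98; tag = H(2b 08 38 5c fb 98) = 5efc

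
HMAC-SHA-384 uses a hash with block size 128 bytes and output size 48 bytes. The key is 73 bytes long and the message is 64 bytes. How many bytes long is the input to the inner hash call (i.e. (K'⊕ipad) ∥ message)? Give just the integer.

192

Key is 73 ≤ 128 bytes, zero-padded: |K'| = 128.
Inner input = (K'⊕ipad) ∥ m → 128 + 64 = 192 bytes.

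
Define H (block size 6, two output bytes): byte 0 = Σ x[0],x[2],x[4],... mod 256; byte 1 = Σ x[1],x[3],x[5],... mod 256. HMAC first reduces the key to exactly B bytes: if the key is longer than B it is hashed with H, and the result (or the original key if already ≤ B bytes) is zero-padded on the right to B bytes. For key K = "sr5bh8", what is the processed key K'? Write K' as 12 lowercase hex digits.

Key "sr5bh8" = 73 72 35 62 68 38 is exactly B = 6 bytes: K' = 73 72 35 62 68 38.

737235626838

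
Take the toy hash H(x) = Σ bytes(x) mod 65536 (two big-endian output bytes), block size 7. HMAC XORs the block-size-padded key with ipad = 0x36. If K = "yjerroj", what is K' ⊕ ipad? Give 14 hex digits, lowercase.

Key "yjerroj" = 79 6a 65 72 72 6f 6a is exactly B = 7 bytes: K' = 79 6a 65 72 72 6f 6a.
XOR each byte with 0x36: 79⊕36=4f, 6a⊕36=5c, 65⊕36=53, 72⊕36=44, 72⊕36=44, 6f⊕36=59, 6a⊕36=5c.

4f5c534444595c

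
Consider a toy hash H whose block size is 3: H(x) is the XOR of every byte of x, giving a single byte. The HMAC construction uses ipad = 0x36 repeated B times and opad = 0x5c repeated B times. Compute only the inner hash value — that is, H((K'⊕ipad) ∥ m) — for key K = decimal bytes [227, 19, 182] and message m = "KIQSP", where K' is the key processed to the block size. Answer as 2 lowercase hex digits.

20

Key decimal bytes [227, 19, 182] = e3 13 b6 is exactly B = 3 bytes: K' = e3 13 b6.
K' ⊕ ipad = d5 25 80.
Inner input = d5 25 80 ∥ 4b 49 51 53 50.
Inner hash: XOR d5⊕25⊕80⊕4b⊕49⊕51⊕53⊕50 = 20.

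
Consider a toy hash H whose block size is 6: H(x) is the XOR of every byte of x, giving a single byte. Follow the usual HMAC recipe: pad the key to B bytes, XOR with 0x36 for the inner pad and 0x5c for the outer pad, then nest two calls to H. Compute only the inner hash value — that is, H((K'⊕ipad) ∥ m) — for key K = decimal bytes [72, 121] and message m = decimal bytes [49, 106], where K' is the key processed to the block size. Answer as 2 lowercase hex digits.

Key decimal bytes [72, 121] = 48 79 is 2 bytes ≤ B = 6; zero-pad to 6 bytes: K' = 48 79 00 00 00 00.
K' ⊕ ipad = 7e 4f 36 36 36 36.
Inner input = 7e 4f 36 36 36 36 ∥ 31 6a.
Inner hash: XOR 7e⊕4f⊕36⊕36⊕36⊕36⊕31⊕6a = 6a.

6a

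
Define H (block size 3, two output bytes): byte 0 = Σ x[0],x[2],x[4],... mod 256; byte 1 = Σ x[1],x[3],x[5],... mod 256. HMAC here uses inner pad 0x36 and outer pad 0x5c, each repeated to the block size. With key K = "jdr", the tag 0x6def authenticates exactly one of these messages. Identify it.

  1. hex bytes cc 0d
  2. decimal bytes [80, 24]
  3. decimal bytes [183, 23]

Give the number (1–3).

3

Key "jdr" = 6a 64 72 is exactly B = 3 bytes: K' = 6a 64 72.
K' ⊕ ipad = 5c 52 44; K' ⊕ opad = 36 38 2e.
m1: inner = H(5c 52 44 cc 0d) = ad 1e; tag = H(36 38 2e ad 1e) = 82e5
m2: inner = H(5c 52 44 50 18) = b8 a2; tag = H(36 38 2e b8 a2) = 06f0
m3: inner = H(5c 52 44 b7 17) = b7 09; tag = H(36 38 2e b7 09) = 6def ← matches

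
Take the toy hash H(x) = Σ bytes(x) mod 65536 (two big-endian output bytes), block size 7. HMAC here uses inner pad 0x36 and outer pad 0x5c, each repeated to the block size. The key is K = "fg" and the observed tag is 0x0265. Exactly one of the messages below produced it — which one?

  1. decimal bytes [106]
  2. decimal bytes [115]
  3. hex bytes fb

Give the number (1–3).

2

Key "fg" = 66 67 is 2 bytes ≤ B = 7; zero-pad to 7 bytes: K' = 66 67 00 00 00 00 00.
K' ⊕ ipad = 50 51 36 36 36 36 36; K' ⊕ opad = 3a 3b 5c 5c 5c 5c 5c.
m1: inner = H(50 51 36 36 36 36 36 6a) = 02 19; tag = H(3a 3b 5c 5c 5c 5c 5c 02 19) = 025c
m2: inner = H(50 51 36 36 36 36 36 73) = 02 22; tag = H(3a 3b 5c 5c 5c 5c 5c 02 22) = 0265 ← matches
m3: inner = H(50 51 36 36 36 36 36 fb) = 02 aa; tag = H(3a 3b 5c 5c 5c 5c 5c 02 aa) = 02ed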